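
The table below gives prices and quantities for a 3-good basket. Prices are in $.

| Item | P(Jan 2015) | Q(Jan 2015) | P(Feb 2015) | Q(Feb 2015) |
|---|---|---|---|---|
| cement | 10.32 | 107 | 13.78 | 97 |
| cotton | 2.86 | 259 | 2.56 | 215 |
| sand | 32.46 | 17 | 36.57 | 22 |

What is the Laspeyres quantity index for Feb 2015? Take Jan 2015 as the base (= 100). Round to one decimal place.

Laspeyres quantity index uses base-period prices as weights.
ΣP(Jan 2015)·Q(Feb 2015) = 10.32×97 + 2.86×215 + 32.46×22 = 1001.04 + 614.9 + 714.12 = 2330.06
ΣP(Jan 2015)·Q(Jan 2015) = 10.32×107 + 2.86×259 + 32.46×17 = 1104.24 + 740.74 + 551.82 = 2396.8
Index = 2330.06 / 2396.8 × 100 = 97.2155

97.2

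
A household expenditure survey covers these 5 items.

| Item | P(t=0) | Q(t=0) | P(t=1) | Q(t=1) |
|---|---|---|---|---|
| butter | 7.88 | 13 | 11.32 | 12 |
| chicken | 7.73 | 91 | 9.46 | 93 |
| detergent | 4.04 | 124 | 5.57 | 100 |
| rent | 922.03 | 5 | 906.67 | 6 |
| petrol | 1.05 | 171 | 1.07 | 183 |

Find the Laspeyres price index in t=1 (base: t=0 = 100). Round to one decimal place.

Laspeyres price index uses base-period quantities as weights.
ΣP(t=1)·Q(t=0) = 11.32×13 + 9.46×91 + 5.57×124 + 906.67×5 + 1.07×171 = 147.16 + 860.86 + 690.68 + 4533.35 + 182.97 = 6415.02
ΣP(t=0)·Q(t=0) = 7.88×13 + 7.73×91 + 4.04×124 + 922.03×5 + 1.05×171 = 102.44 + 703.43 + 500.96 + 4610.15 + 179.55 = 6096.53
Index = 6415.02 / 6096.53 × 100 = 105.2241

105.2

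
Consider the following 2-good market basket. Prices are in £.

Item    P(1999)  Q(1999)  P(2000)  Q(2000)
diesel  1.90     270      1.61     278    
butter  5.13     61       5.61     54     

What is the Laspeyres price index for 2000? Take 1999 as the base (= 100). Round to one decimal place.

94.1

Laspeyres price index uses base-period quantities as weights.
ΣP(2000)·Q(1999) = 1.61×270 + 5.61×61 = 434.7 + 342.21 = 776.91
ΣP(1999)·Q(1999) = 1.90×270 + 5.13×61 = 513 + 312.93 = 825.93
Index = 776.91 / 825.93 × 100 = 94.0649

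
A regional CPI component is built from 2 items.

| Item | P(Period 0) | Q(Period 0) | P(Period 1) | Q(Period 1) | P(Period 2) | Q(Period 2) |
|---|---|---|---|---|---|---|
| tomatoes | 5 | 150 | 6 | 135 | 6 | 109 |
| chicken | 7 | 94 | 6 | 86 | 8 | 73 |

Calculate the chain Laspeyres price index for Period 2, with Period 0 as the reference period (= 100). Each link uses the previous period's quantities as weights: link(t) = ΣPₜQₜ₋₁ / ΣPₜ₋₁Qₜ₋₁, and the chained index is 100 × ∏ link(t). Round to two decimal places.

117.46

Link Period 0→Period 1:
ΣP(Period 1)Q(Period 0) = 6×150 + 6×94 = 900 + 564 = 1464
ΣP(Period 0)Q(Period 0) = 5×150 + 7×94 = 750 + 658 = 1408
link = 1464/1408 = 1.039773
Link Period 1→Period 2:
ΣP(Period 2)Q(Period 1) = 6×135 + 8×86 = 810 + 688 = 1498
ΣP(Period 1)Q(Period 1) = 6×135 + 6×86 = 810 + 516 = 1326
link = 1498/1326 = 1.129713
Chained index = 100 × 1.039773 × 1.129713 = 117.4645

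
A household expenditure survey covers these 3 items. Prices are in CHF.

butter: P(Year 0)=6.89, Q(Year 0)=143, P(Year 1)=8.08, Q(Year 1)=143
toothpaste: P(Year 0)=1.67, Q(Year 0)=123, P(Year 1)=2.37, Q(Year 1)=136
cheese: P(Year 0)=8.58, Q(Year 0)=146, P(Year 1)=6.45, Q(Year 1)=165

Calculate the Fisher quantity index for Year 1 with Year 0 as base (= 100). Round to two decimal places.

Laspeyres component (base-period weights):
ΣP(Year 0)Q(Year 1) = 6.89×143 + 1.67×136 + 8.58×165 = 985.27 + 227.12 + 1415.7 = 2628.09
ΣP(Year 0)Q(Year 0) = 6.89×143 + 1.67×123 + 8.58×146 = 985.27 + 205.41 + 1252.68 = 2443.36
L = 2628.09 / 2443.36 × 100 = 107.5605
Paasche component (current-period weights):
ΣP(Year 1)Q(Year 1) = 8.08×143 + 2.37×136 + 6.45×165 = 1155.44 + 322.32 + 1064.25 = 2542.01
ΣP(Year 1)Q(Year 0) = 8.08×143 + 2.37×123 + 6.45×146 = 1155.44 + 291.51 + 941.7 = 2388.65
P = 2542.01 / 2388.65 × 100 = 106.4204
Fisher = √(L × P) = √(107.5605 × 106.4204) = 106.9889

106.99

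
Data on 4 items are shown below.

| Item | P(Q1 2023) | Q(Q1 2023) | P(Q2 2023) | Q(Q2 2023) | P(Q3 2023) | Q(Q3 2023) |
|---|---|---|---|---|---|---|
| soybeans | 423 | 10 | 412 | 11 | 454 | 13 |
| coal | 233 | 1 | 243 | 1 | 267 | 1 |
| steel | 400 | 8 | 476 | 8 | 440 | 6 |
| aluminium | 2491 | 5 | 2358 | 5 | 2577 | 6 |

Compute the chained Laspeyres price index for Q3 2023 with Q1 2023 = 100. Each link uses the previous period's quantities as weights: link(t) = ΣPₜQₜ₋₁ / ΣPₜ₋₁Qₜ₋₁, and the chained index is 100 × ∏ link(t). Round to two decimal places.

Link Q1 2023→Q2 2023:
ΣP(Q2 2023)Q(Q1 2023) = 412×10 + 243×1 + 476×8 + 2358×5 = 4120 + 243 + 3808 + 11790 = 19961
ΣP(Q1 2023)Q(Q1 2023) = 423×10 + 233×1 + 400×8 + 2491×5 = 4230 + 233 + 3200 + 12455 = 20118
link = 19961/20118 = 0.992196
Link Q2 2023→Q3 2023:
ΣP(Q3 2023)Q(Q2 2023) = 454×11 + 267×1 + 440×8 + 2577×5 = 4994 + 267 + 3520 + 12885 = 21666
ΣP(Q2 2023)Q(Q2 2023) = 412×11 + 243×1 + 476×8 + 2358×5 = 4532 + 243 + 3808 + 11790 = 20373
link = 21666/20373 = 1.063466
Chained index = 100 × 0.992196 × 1.063466 = 105.5167

105.52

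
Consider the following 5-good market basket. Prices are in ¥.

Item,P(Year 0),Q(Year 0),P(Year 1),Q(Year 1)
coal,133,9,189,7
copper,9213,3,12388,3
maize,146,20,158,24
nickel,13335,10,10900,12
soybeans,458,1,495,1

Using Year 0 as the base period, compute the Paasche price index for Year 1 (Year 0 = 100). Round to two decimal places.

Paasche price index uses current-period quantities as weights.
ΣP(Year 1)·Q(Year 1) = 189×7 + 12388×3 + 158×24 + 10900×12 + 495×1 = 1323 + 37164 + 3792 + 130800 + 495 = 173574
ΣP(Year 0)·Q(Year 1) = 133×7 + 9213×3 + 146×24 + 13335×12 + 458×1 = 931 + 27639 + 3504 + 160020 + 458 = 192552
Index = 173574 / 192552 × 100 = 90.1440

90.14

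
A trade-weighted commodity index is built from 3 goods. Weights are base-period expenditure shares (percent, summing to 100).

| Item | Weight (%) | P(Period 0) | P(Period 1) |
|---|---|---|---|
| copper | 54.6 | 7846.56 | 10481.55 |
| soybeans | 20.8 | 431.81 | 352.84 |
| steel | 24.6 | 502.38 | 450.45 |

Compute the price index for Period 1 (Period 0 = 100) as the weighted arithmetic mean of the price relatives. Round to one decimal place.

112.0

copper: 54.6 × (10481.55/7846.56) = 54.6 × 1.335815 = 72.9355
soybeans: 20.8 × (352.84/431.81) = 20.8 × 0.817119 = 16.9961
steel: 24.6 × (450.45/502.38) = 24.6 × 0.896632 = 22.0571
Index = Σ wᵢ·(p₁ᵢ/p₀ᵢ) = 72.9355 + 16.9961 + 22.0571 = 111.9887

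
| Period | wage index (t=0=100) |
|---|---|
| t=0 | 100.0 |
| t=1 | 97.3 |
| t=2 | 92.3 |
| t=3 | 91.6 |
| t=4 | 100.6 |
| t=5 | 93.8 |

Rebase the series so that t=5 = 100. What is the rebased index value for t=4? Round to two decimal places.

Rebased(t=4) = 100.6 / 93.8 × 100 = 107.2495

107.25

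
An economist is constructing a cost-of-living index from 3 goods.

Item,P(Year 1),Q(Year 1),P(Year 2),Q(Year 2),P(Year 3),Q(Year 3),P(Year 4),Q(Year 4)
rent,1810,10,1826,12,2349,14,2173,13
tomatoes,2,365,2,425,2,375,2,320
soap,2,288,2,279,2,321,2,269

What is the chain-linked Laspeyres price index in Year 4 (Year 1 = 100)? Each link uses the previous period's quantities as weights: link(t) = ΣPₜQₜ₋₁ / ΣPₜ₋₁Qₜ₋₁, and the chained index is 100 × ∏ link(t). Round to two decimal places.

118.76

Link Year 1→Year 2:
ΣP(Year 2)Q(Year 1) = 1826×10 + 2×365 + 2×288 = 18260 + 730 + 576 = 19566
ΣP(Year 1)Q(Year 1) = 1810×10 + 2×365 + 2×288 = 18100 + 730 + 576 = 19406
link = 19566/19406 = 1.008245
Link Year 2→Year 3:
ΣP(Year 3)Q(Year 2) = 2349×12 + 2×425 + 2×279 = 28188 + 850 + 558 = 29596
ΣP(Year 2)Q(Year 2) = 1826×12 + 2×425 + 2×279 = 21912 + 850 + 558 = 23320
link = 29596/23320 = 1.269125
Link Year 3→Year 4:
ΣP(Year 4)Q(Year 3) = 2173×14 + 2×375 + 2×321 = 30422 + 750 + 642 = 31814
ΣP(Year 3)Q(Year 3) = 2349×14 + 2×375 + 2×321 = 32886 + 750 + 642 = 34278
link = 31814/34278 = 0.928117
Chained index = 100 × 1.008245 × 1.269125 × 0.928117 = 118.7608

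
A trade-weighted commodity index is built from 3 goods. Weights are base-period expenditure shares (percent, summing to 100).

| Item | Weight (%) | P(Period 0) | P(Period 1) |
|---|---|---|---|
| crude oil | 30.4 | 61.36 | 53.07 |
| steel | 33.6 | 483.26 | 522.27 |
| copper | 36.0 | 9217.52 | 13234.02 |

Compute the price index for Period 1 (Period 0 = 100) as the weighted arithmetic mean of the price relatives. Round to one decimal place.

114.3

crude oil: 30.4 × (53.07/61.36) = 30.4 × 0.864896 = 26.2928
steel: 33.6 × (522.27/483.26) = 33.6 × 1.080723 = 36.3123
copper: 36.0 × (13234.02/9217.52) = 36.0 × 1.435746 = 51.6869
Index = Σ wᵢ·(p₁ᵢ/p₀ᵢ) = 26.2928 + 36.3123 + 51.6869 = 114.2920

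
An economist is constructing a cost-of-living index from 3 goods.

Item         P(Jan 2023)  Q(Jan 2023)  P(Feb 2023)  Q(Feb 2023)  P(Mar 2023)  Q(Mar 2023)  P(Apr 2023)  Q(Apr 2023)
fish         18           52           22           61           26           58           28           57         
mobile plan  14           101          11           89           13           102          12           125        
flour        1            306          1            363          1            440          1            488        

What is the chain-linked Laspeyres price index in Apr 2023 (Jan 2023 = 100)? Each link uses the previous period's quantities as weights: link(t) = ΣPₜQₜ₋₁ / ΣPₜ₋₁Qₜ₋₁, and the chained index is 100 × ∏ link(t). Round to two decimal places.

112.06

Link Jan 2023→Feb 2023:
ΣP(Feb 2023)Q(Jan 2023) = 22×52 + 11×101 + 1×306 = 1144 + 1111 + 306 = 2561
ΣP(Jan 2023)Q(Jan 2023) = 18×52 + 14×101 + 1×306 = 936 + 1414 + 306 = 2656
link = 2561/2656 = 0.964232
Link Feb 2023→Mar 2023:
ΣP(Mar 2023)Q(Feb 2023) = 26×61 + 13×89 + 1×363 = 1586 + 1157 + 363 = 3106
ΣP(Feb 2023)Q(Feb 2023) = 22×61 + 11×89 + 1×363 = 1342 + 979 + 363 = 2684
link = 3106/2684 = 1.157228
Link Mar 2023→Apr 2023:
ΣP(Apr 2023)Q(Mar 2023) = 28×58 + 12×102 + 1×440 = 1624 + 1224 + 440 = 3288
ΣP(Mar 2023)Q(Mar 2023) = 26×58 + 13×102 + 1×440 = 1508 + 1326 + 440 = 3274
link = 3288/3274 = 1.004276
Chained index = 100 × 0.964232 × 1.157228 × 1.004276 = 112.0608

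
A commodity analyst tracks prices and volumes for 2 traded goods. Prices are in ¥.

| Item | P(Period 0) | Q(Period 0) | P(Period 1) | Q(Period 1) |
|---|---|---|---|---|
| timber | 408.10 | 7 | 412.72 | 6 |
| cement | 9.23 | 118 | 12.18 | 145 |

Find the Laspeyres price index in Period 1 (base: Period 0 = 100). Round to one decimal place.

Laspeyres price index uses base-period quantities as weights.
ΣP(Period 1)·Q(Period 0) = 412.72×7 + 12.18×118 = 2889.04 + 1437.24 = 4326.28
ΣP(Period 0)·Q(Period 0) = 408.10×7 + 9.23×118 = 2856.7 + 1089.14 = 3945.84
Index = 4326.28 / 3945.84 × 100 = 109.6415

109.6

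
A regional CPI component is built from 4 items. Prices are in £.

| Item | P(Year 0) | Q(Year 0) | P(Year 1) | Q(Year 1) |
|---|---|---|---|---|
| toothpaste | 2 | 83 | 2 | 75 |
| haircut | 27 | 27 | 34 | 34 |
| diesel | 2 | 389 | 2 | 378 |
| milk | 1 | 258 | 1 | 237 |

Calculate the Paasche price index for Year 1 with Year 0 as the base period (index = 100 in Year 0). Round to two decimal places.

Paasche price index uses current-period quantities as weights.
ΣP(Year 1)·Q(Year 1) = 2×75 + 34×34 + 2×378 + 1×237 = 150 + 1156 + 756 + 237 = 2299
ΣP(Year 0)·Q(Year 1) = 2×75 + 27×34 + 2×378 + 1×237 = 150 + 918 + 756 + 237 = 2061
Index = 2299 / 2061 × 100 = 111.5478

111.55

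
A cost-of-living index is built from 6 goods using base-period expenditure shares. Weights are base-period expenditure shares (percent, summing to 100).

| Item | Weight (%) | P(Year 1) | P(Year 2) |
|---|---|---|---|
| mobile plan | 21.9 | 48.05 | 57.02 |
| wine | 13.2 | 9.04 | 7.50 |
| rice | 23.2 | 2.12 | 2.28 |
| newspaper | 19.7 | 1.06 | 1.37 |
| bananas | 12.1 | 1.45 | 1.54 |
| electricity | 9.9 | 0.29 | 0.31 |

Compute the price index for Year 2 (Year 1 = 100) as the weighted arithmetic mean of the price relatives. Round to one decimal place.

mobile plan: 21.9 × (57.02/48.05) = 21.9 × 1.186681 = 25.9883
wine: 13.2 × (7.50/9.04) = 13.2 × 0.829646 = 10.9513
rice: 23.2 × (2.28/2.12) = 23.2 × 1.075472 = 24.9509
newspaper: 19.7 × (1.37/1.06) = 19.7 × 1.292453 = 25.4613
bananas: 12.1 × (1.54/1.45) = 12.1 × 1.062069 = 12.8510
electricity: 9.9 × (0.31/0.29) = 9.9 × 1.068966 = 10.5828
Index = Σ wᵢ·(p₁ᵢ/p₀ᵢ) = 25.9883 + 10.9513 + 24.9509 + 25.4613 + 12.8510 + 10.5828 = 110.7857

110.8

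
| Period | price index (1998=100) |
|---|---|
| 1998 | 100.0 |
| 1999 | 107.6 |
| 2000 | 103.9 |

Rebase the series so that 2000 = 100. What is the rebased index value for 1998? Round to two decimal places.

Rebased(1998) = 100.0 / 103.9 × 100 = 96.2464

96.25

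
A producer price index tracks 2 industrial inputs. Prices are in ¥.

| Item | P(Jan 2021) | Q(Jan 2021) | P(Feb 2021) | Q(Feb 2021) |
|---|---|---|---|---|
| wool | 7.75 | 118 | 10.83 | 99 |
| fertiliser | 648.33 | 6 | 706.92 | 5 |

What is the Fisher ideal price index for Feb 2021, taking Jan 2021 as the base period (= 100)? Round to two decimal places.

114.90

Laspeyres component (base-period weights):
ΣP(Feb 2021)Q(Jan 2021) = 10.83×118 + 706.92×6 = 1277.94 + 4241.52 = 5519.46
ΣP(Jan 2021)Q(Jan 2021) = 7.75×118 + 648.33×6 = 914.5 + 3889.98 = 4804.48
L = 5519.46 / 4804.48 × 100 = 114.8815
Paasche component (current-period weights):
ΣP(Feb 2021)Q(Feb 2021) = 10.83×99 + 706.92×5 = 1072.17 + 3534.6 = 4606.77
ΣP(Jan 2021)Q(Feb 2021) = 7.75×99 + 648.33×5 = 767.25 + 3241.65 = 4008.9
P = 4606.77 / 4008.9 × 100 = 114.9136
Fisher = √(L × P) = √(114.8815 × 114.9136) = 114.8975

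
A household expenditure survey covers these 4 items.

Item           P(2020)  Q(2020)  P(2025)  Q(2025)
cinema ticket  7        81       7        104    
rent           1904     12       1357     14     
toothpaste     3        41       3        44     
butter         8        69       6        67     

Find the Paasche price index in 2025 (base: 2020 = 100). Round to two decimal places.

Paasche price index uses current-period quantities as weights.
ΣP(2025)·Q(2025) = 7×104 + 1357×14 + 3×44 + 6×67 = 728 + 18998 + 132 + 402 = 20260
ΣP(2020)·Q(2025) = 7×104 + 1904×14 + 3×44 + 8×67 = 728 + 26656 + 132 + 536 = 28052
Index = 20260 / 28052 × 100 = 72.2230

72.22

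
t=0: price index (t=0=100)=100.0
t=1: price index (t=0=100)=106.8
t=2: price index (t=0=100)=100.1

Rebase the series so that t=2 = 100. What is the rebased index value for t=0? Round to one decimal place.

99.9

Rebased(t=0) = 100.0 / 100.1 × 100 = 99.9001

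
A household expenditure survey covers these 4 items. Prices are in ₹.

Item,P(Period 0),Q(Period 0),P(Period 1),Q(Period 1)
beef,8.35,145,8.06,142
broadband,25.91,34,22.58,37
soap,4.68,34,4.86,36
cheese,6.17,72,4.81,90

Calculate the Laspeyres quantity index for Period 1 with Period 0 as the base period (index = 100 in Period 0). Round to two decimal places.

Laspeyres quantity index uses base-period prices as weights.
ΣP(Period 0)·Q(Period 1) = 8.35×142 + 25.91×37 + 4.68×36 + 6.17×90 = 1185.7 + 958.67 + 168.48 + 555.3 = 2868.15
ΣP(Period 0)·Q(Period 0) = 8.35×145 + 25.91×34 + 4.68×34 + 6.17×72 = 1210.75 + 880.94 + 159.12 + 444.24 = 2695.05
Index = 2868.15 / 2695.05 × 100 = 106.4229

106.42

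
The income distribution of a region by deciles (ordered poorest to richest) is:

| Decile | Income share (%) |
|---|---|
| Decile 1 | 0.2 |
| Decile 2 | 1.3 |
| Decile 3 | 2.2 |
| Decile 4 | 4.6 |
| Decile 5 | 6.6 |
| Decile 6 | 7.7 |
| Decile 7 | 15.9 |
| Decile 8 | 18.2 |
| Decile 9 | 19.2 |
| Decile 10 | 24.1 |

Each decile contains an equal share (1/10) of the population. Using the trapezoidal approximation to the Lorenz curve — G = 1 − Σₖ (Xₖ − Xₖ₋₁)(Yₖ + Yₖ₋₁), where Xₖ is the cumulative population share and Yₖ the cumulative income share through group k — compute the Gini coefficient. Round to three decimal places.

Cumulative income shares Yₖ: 0.0020, 0.0150, 0.0370, 0.0830, 0.1490, 0.2260, 0.3850, 0.5670, 0.7590, 1.0000
Σ (Xₖ−Xₖ₋₁)(Yₖ+Yₖ₋₁) = (1/10)(0.0020+0.0000) + (1/10)(0.0150+0.0020) + (1/10)(0.0370+0.0150) + (1/10)(0.0830+0.0370) + (1/10)(0.1490+0.0830) + (1/10)(0.2260+0.1490) + (1/10)(0.3850+0.2260) + (1/10)(0.5670+0.3850) + (1/10)(0.7590+0.5670) + (1/10)(1.0000+0.7590)
  = 0.0002 + 0.0017 + 0.0052 + 0.0120 + 0.0232 + 0.0375 + 0.0611 + 0.0952 + 0.1326 + 0.1759 = 0.5446
G = 1 − 0.5446 = 0.4554

0.455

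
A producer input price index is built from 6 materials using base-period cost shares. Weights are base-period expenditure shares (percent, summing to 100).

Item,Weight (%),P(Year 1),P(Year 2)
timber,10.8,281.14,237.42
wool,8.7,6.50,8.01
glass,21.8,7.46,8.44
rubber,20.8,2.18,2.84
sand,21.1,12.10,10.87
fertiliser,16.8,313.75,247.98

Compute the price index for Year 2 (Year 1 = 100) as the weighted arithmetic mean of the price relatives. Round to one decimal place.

timber: 10.8 × (237.42/281.14) = 10.8 × 0.844490 = 9.1205
wool: 8.7 × (8.01/6.50) = 8.7 × 1.232308 = 10.7211
glass: 21.8 × (8.44/7.46) = 21.8 × 1.131367 = 24.6638
rubber: 20.8 × (2.84/2.18) = 20.8 × 1.302752 = 27.0972
sand: 21.1 × (10.87/12.10) = 21.1 × 0.898347 = 18.9551
fertiliser: 16.8 × (247.98/313.75) = 16.8 × 0.790375 = 13.2783
Index = Σ wᵢ·(p₁ᵢ/p₀ᵢ) = 9.1205 + 10.7211 + 24.6638 + 27.0972 + 18.9551 + 13.2783 = 103.8360

103.8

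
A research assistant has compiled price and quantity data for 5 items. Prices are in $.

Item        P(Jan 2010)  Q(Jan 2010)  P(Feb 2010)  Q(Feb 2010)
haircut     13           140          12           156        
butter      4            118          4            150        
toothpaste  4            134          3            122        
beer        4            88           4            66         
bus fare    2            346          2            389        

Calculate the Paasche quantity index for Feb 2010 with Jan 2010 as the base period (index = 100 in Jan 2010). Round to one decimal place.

107.8

Paasche quantity index uses current-period prices as weights.
ΣP(Feb 2010)·Q(Feb 2010) = 12×156 + 4×150 + 3×122 + 4×66 + 2×389 = 1872 + 600 + 366 + 264 + 778 = 3880
ΣP(Feb 2010)·Q(Jan 2010) = 12×140 + 4×118 + 3×134 + 4×88 + 2×346 = 1680 + 472 + 402 + 352 + 692 = 3598
Index = 3880 / 3598 × 100 = 107.8377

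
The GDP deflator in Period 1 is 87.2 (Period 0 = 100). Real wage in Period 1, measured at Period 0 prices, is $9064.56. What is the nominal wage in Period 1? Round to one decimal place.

7904.3

Nominal = Real × (Index/100) = 9064.56 × (87.2/100)
        = 9064.56 × 0.872 = 7904.2963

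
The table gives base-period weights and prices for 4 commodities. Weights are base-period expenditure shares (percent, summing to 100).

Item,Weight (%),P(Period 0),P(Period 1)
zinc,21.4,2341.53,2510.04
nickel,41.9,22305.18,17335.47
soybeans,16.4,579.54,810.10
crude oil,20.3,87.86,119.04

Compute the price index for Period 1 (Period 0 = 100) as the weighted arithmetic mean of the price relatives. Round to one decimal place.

105.9

zinc: 21.4 × (2510.04/2341.53) = 21.4 × 1.071966 = 22.9401
nickel: 41.9 × (17335.47/22305.18) = 41.9 × 0.777195 = 32.5645
soybeans: 16.4 × (810.10/579.54) = 16.4 × 1.397833 = 22.9245
crude oil: 20.3 × (119.04/87.86) = 20.3 × 1.354883 = 27.5041
Index = Σ wᵢ·(p₁ᵢ/p₀ᵢ) = 22.9401 + 32.5645 + 22.9245 + 27.5041 = 105.9331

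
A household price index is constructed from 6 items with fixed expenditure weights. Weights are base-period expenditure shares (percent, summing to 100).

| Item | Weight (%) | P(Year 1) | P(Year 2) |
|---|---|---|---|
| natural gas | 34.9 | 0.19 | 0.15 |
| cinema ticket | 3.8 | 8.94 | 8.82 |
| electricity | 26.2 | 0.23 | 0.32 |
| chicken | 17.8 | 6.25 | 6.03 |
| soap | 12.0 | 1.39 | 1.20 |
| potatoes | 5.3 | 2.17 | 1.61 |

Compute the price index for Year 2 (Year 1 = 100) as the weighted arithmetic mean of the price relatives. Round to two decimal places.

99.22

natural gas: 34.9 × (0.15/0.19) = 34.9 × 0.789474 = 27.5526
cinema ticket: 3.8 × (8.82/8.94) = 3.8 × 0.986577 = 3.7490
electricity: 26.2 × (0.32/0.23) = 26.2 × 1.391304 = 36.4522
chicken: 17.8 × (6.03/6.25) = 17.8 × 0.964800 = 17.1734
soap: 12.0 × (1.20/1.39) = 12.0 × 0.863309 = 10.3597
potatoes: 5.3 × (1.61/2.17) = 5.3 × 0.741935 = 3.9323
Index = Σ wᵢ·(p₁ᵢ/p₀ᵢ) = 27.5526 + 3.7490 + 36.4522 + 17.1734 + 10.3597 + 3.9323 = 99.2192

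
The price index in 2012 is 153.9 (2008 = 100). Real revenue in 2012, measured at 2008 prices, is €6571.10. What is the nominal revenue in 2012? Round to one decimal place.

Nominal = Real × (Index/100) = 6571.10 × (153.9/100)
        = 6571.10 × 1.539 = 10112.9229

10112.9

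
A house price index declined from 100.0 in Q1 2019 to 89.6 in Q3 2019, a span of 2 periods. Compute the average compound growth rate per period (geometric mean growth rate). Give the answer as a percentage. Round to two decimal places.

-5.34%

Growth factor = (89.6/100.0)^(1/2) = (0.896000)^(1/2) = 0.946573
Growth rate = 0.946573 − 1 = -0.053427 = -5.3427%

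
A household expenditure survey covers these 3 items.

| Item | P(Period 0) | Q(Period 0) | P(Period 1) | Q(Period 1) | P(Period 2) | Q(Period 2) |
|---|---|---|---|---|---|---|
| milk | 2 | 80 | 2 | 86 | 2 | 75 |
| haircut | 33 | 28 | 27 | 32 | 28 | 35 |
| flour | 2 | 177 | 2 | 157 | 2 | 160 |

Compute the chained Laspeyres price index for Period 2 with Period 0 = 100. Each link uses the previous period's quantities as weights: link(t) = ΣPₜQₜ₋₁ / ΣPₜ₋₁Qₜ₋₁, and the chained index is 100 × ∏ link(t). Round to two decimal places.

90.41

Link Period 0→Period 1:
ΣP(Period 1)Q(Period 0) = 2×80 + 27×28 + 2×177 = 160 + 756 + 354 = 1270
ΣP(Period 0)Q(Period 0) = 2×80 + 33×28 + 2×177 = 160 + 924 + 354 = 1438
link = 1270/1438 = 0.883171
Link Period 1→Period 2:
ΣP(Period 2)Q(Period 1) = 2×86 + 28×32 + 2×157 = 172 + 896 + 314 = 1382
ΣP(Period 1)Q(Period 1) = 2×86 + 27×32 + 2×157 = 172 + 864 + 314 = 1350
link = 1382/1350 = 1.023704
Chained index = 100 × 0.883171 × 1.023704 = 90.4105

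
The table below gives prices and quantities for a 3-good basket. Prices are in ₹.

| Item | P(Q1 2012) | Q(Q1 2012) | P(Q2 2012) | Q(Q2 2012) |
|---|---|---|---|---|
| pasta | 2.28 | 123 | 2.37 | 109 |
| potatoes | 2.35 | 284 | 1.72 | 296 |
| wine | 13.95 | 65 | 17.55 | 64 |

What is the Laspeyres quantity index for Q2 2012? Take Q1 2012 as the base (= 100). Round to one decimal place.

99.0

Laspeyres quantity index uses base-period prices as weights.
ΣP(Q1 2012)·Q(Q2 2012) = 2.28×109 + 2.35×296 + 13.95×64 = 248.52 + 695.6 + 892.8 = 1836.92
ΣP(Q1 2012)·Q(Q1 2012) = 2.28×123 + 2.35×284 + 13.95×65 = 280.44 + 667.4 + 906.75 = 1854.59
Index = 1836.92 / 1854.59 × 100 = 99.0472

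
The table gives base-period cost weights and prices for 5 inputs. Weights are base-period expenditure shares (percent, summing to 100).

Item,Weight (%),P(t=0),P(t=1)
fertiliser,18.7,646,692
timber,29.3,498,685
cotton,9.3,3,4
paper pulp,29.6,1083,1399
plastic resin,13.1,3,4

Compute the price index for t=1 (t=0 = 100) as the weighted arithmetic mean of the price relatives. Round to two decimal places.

fertiliser: 18.7 × (692/646) = 18.7 × 1.071207 = 20.0316
timber: 29.3 × (685/498) = 29.3 × 1.375502 = 40.3022
cotton: 9.3 × (4/3) = 9.3 × 1.333333 = 12.4000
paper pulp: 29.6 × (1399/1083) = 29.6 × 1.291782 = 38.2367
plastic resin: 13.1 × (4/3) = 13.1 × 1.333333 = 17.4667
Index = Σ wᵢ·(p₁ᵢ/p₀ᵢ) = 20.0316 + 40.3022 + 12.4000 + 38.2367 + 17.4667 = 128.4372

128.44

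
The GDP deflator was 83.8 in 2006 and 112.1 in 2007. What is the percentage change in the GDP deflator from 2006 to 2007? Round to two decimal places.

33.77%

Change = (112.1 − 83.8) / 83.8 × 100
       = 28.3 / 83.8 × 100 = 33.7709%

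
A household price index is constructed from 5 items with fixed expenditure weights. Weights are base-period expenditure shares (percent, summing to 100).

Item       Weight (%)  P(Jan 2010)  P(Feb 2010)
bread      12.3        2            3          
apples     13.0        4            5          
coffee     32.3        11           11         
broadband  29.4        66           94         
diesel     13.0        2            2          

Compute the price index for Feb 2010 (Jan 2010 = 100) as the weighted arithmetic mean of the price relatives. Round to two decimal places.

121.87

bread: 12.3 × (3/2) = 12.3 × 1.500000 = 18.4500
apples: 13.0 × (5/4) = 13.0 × 1.250000 = 16.2500
coffee: 32.3 × (11/11) = 32.3 × 1.000000 = 32.3000
broadband: 29.4 × (94/66) = 29.4 × 1.424242 = 41.8727
diesel: 13.0 × (2/2) = 13.0 × 1.000000 = 13.0000
Index = Σ wᵢ·(p₁ᵢ/p₀ᵢ) = 18.4500 + 16.2500 + 32.3000 + 41.8727 + 13.0000 = 121.8727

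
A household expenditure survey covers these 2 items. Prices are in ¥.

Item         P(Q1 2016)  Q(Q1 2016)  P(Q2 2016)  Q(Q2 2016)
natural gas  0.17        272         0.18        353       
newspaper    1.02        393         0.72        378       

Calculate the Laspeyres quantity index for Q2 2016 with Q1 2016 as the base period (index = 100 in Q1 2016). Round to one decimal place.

Laspeyres quantity index uses base-period prices as weights.
ΣP(Q1 2016)·Q(Q2 2016) = 0.17×353 + 1.02×378 = 60.01 + 385.56 = 445.57
ΣP(Q1 2016)·Q(Q1 2016) = 0.17×272 + 1.02×393 = 46.24 + 400.86 = 447.1
Index = 445.57 / 447.1 × 100 = 99.6578

99.7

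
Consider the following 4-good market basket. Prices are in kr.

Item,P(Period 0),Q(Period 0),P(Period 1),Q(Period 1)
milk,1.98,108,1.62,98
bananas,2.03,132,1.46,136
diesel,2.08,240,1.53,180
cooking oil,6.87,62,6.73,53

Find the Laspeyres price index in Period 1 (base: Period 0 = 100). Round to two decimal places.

81.89

Laspeyres price index uses base-period quantities as weights.
ΣP(Period 1)·Q(Period 0) = 1.62×108 + 1.46×132 + 1.53×240 + 6.73×62 = 174.96 + 192.72 + 367.2 + 417.26 = 1152.14
ΣP(Period 0)·Q(Period 0) = 1.98×108 + 2.03×132 + 2.08×240 + 6.87×62 = 213.84 + 267.96 + 499.2 + 425.94 = 1406.94
Index = 1152.14 / 1406.94 × 100 = 81.8898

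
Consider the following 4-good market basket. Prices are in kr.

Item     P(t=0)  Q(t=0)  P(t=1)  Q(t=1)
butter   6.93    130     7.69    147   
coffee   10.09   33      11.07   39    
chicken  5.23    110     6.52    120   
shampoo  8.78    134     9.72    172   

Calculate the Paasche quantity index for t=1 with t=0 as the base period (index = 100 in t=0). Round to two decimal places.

Paasche quantity index uses current-period prices as weights.
ΣP(t=1)·Q(t=1) = 7.69×147 + 11.07×39 + 6.52×120 + 9.72×172 = 1130.43 + 431.73 + 782.4 + 1671.84 = 4016.4
ΣP(t=1)·Q(t=0) = 7.69×130 + 11.07×33 + 6.52×110 + 9.72×134 = 999.7 + 365.31 + 717.2 + 1302.48 = 3384.69
Index = 4016.4 / 3384.69 × 100 = 118.6637

118.66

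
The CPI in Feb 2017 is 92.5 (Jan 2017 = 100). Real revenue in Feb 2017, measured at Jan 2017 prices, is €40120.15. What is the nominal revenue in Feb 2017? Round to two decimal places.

37111.14

Nominal = Real × (Index/100) = 40120.15 × (92.5/100)
        = 40120.15 × 0.925 = 37111.1388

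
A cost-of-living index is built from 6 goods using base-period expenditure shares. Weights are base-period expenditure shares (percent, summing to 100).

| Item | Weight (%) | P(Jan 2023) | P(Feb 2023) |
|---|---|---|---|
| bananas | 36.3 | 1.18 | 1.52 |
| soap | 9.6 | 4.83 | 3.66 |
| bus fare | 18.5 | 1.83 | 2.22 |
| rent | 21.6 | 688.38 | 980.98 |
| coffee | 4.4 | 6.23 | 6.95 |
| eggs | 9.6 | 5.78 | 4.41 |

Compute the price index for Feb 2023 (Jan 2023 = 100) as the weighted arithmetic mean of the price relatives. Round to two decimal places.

bananas: 36.3 × (1.52/1.18) = 36.3 × 1.288136 = 46.7593
soap: 9.6 × (3.66/4.83) = 9.6 × 0.757764 = 7.2745
bus fare: 18.5 × (2.22/1.83) = 18.5 × 1.213115 = 22.4426
rent: 21.6 × (980.98/688.38) = 21.6 × 1.425056 = 30.7812
coffee: 4.4 × (6.95/6.23) = 4.4 × 1.115570 = 4.9085
eggs: 9.6 × (4.41/5.78) = 9.6 × 0.762976 = 7.3246
Index = Σ wᵢ·(p₁ᵢ/p₀ᵢ) = 46.7593 + 7.2745 + 22.4426 + 30.7812 + 4.9085 + 7.3246 = 119.4908

119.49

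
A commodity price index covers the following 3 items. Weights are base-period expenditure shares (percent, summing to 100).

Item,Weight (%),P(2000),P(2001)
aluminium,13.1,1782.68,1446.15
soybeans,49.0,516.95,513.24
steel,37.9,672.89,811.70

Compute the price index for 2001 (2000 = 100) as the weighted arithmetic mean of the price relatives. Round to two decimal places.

aluminium: 13.1 × (1446.15/1782.68) = 13.1 × 0.811222 = 10.6270
soybeans: 49.0 × (513.24/516.95) = 49.0 × 0.992823 = 48.6483
steel: 37.9 × (811.70/672.89) = 37.9 × 1.206289 = 45.7184
Index = Σ wᵢ·(p₁ᵢ/p₀ᵢ) = 10.6270 + 48.6483 + 45.7184 = 104.9937

104.99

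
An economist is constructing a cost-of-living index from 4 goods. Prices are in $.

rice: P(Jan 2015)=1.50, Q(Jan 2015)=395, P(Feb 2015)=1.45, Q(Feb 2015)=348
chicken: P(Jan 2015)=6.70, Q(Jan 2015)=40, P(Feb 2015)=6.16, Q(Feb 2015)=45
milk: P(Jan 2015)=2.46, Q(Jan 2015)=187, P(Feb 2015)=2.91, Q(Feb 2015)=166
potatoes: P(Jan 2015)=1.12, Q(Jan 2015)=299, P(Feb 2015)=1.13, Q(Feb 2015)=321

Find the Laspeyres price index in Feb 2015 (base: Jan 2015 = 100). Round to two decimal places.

102.77

Laspeyres price index uses base-period quantities as weights.
ΣP(Feb 2015)·Q(Jan 2015) = 1.45×395 + 6.16×40 + 2.91×187 + 1.13×299 = 572.75 + 246.4 + 544.17 + 337.87 = 1701.19
ΣP(Jan 2015)·Q(Jan 2015) = 1.50×395 + 6.70×40 + 2.46×187 + 1.12×299 = 592.5 + 268 + 460.02 + 334.88 = 1655.4
Index = 1701.19 / 1655.4 × 100 = 102.7661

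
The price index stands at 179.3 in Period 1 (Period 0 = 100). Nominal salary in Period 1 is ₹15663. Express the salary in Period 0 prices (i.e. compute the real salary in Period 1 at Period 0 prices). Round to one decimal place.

Real = Nominal ÷ (Index/100) = 15663 ÷ (179.3/100)
     = 15663 ÷ 1.793 = 8735.6386

8735.6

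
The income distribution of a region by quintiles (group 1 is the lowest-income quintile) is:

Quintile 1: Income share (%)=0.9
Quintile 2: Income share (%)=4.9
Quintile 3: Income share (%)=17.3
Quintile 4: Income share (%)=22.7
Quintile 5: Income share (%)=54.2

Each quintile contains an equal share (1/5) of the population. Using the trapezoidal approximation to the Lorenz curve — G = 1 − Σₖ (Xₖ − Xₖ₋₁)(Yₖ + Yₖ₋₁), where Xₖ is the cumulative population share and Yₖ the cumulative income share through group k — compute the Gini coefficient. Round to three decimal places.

0.498

Cumulative income shares Yₖ: 0.0090, 0.0580, 0.2310, 0.4580, 1.0000
Σ (Xₖ−Xₖ₋₁)(Yₖ+Yₖ₋₁) = (1/5)(0.0090+0.0000) + (1/5)(0.0580+0.0090) + (1/5)(0.2310+0.0580) + (1/5)(0.4580+0.2310) + (1/5)(1.0000+0.4580)
  = 0.0018 + 0.0134 + 0.0578 + 0.1378 + 0.2916 = 0.5024
G = 1 − 0.5024 = 0.4976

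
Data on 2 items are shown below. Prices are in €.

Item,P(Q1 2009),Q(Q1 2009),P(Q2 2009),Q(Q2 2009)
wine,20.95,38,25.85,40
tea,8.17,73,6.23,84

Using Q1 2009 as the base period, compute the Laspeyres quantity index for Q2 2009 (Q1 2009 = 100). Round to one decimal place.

Laspeyres quantity index uses base-period prices as weights.
ΣP(Q1 2009)·Q(Q2 2009) = 20.95×40 + 8.17×84 = 838 + 686.28 = 1524.28
ΣP(Q1 2009)·Q(Q1 2009) = 20.95×38 + 8.17×73 = 796.1 + 596.41 = 1392.51
Index = 1524.28 / 1392.51 × 100 = 109.4628

109.5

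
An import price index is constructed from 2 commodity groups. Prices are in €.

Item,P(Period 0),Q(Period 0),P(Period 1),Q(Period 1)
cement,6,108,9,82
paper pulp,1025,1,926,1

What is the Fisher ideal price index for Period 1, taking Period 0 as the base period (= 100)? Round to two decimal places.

111.55

Laspeyres component (base-period weights):
ΣP(Period 1)Q(Period 0) = 9×108 + 926×1 = 972 + 926 = 1898
ΣP(Period 0)Q(Period 0) = 6×108 + 1025×1 = 648 + 1025 = 1673
L = 1898 / 1673 × 100 = 113.4489
Paasche component (current-period weights):
ΣP(Period 1)Q(Period 1) = 9×82 + 926×1 = 738 + 926 = 1664
ΣP(Period 0)Q(Period 1) = 6×82 + 1025×1 = 492 + 1025 = 1517
P = 1664 / 1517 × 100 = 109.6902
Fisher = √(L × P) = √(113.4489 × 109.6902) = 111.5537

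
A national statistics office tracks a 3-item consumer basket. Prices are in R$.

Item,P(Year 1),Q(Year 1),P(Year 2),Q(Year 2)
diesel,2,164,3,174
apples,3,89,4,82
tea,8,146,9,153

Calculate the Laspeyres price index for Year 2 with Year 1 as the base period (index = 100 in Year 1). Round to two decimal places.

Laspeyres price index uses base-period quantities as weights.
ΣP(Year 2)·Q(Year 1) = 3×164 + 4×89 + 9×146 = 492 + 356 + 1314 = 2162
ΣP(Year 1)·Q(Year 1) = 2×164 + 3×89 + 8×146 = 328 + 267 + 1168 = 1763
Index = 2162 / 1763 × 100 = 122.6319

122.63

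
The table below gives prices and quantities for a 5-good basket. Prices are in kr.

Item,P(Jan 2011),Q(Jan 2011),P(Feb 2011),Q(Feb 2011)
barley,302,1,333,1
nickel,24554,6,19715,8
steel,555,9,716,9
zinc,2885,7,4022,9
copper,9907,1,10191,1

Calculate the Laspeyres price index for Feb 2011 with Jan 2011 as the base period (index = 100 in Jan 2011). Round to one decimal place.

89.4

Laspeyres price index uses base-period quantities as weights.
ΣP(Feb 2011)·Q(Jan 2011) = 333×1 + 19715×6 + 716×9 + 4022×7 + 10191×1 = 333 + 118290 + 6444 + 28154 + 10191 = 163412
ΣP(Jan 2011)·Q(Jan 2011) = 302×1 + 24554×6 + 555×9 + 2885×7 + 9907×1 = 302 + 147324 + 4995 + 20195 + 9907 = 182723
Index = 163412 / 182723 × 100 = 89.4315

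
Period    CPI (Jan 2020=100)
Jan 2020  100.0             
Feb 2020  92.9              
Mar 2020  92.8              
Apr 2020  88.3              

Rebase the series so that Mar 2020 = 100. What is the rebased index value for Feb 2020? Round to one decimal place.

Rebased(Feb 2020) = 92.9 / 92.8 × 100 = 100.1078

100.1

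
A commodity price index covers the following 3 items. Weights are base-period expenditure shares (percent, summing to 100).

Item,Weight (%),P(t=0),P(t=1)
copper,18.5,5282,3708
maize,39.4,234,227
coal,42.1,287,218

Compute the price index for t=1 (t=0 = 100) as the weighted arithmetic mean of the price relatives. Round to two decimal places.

83.19

copper: 18.5 × (3708/5282) = 18.5 × 0.702007 = 12.9871
maize: 39.4 × (227/234) = 39.4 × 0.970085 = 38.2214
coal: 42.1 × (218/287) = 42.1 × 0.759582 = 31.9784
Index = Σ wᵢ·(p₁ᵢ/p₀ᵢ) = 12.9871 + 38.2214 + 31.9784 = 83.1869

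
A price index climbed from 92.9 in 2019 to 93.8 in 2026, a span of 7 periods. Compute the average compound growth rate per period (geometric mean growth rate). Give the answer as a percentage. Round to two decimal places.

Growth factor = (93.8/92.9)^(1/7) = (1.009688)^(1/7) = 1.001378
Growth rate = 1.001378 − 1 = 0.001378 = 0.1378%

0.14%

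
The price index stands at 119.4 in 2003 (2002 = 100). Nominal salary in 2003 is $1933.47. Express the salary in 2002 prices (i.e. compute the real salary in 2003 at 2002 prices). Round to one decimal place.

1619.3

Real = Nominal ÷ (Index/100) = 1933.47 ÷ (119.4/100)
     = 1933.47 ÷ 1.194 = 1619.3216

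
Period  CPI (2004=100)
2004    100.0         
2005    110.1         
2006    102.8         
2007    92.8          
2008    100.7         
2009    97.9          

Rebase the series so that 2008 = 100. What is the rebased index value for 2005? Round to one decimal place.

109.3

Rebased(2005) = 110.1 / 100.7 × 100 = 109.3347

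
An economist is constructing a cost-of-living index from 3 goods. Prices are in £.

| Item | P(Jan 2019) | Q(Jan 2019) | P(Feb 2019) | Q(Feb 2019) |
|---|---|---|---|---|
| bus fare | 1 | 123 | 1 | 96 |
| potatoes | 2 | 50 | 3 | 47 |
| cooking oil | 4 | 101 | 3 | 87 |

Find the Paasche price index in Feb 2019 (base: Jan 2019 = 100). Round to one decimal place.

Paasche price index uses current-period quantities as weights.
ΣP(Feb 2019)·Q(Feb 2019) = 1×96 + 3×47 + 3×87 = 96 + 141 + 261 = 498
ΣP(Jan 2019)·Q(Feb 2019) = 1×96 + 2×47 + 4×87 = 96 + 94 + 348 = 538
Index = 498 / 538 × 100 = 92.5651

92.6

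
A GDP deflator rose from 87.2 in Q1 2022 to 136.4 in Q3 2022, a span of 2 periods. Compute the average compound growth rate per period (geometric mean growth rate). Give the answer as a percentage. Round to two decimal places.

25.07%

Growth factor = (136.4/87.2)^(1/2) = (1.564220)^(1/2) = 1.250688
Growth rate = 1.250688 − 1 = 0.250688 = 25.0688%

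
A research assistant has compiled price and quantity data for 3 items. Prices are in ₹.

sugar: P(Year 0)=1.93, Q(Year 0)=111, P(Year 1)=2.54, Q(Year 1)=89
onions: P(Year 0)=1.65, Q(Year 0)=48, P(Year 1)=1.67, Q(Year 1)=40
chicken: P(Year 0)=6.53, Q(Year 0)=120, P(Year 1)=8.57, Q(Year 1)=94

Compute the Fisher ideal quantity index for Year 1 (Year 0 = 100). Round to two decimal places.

Laspeyres component (base-period weights):
ΣP(Year 0)Q(Year 1) = 1.93×89 + 1.65×40 + 6.53×94 = 171.77 + 66 + 613.82 = 851.59
ΣP(Year 0)Q(Year 0) = 1.93×111 + 1.65×48 + 6.53×120 = 214.23 + 79.2 + 783.6 = 1077.03
L = 851.59 / 1077.03 × 100 = 79.0684
Paasche component (current-period weights):
ΣP(Year 1)Q(Year 1) = 2.54×89 + 1.67×40 + 8.57×94 = 226.06 + 66.8 + 805.58 = 1098.44
ΣP(Year 1)Q(Year 0) = 2.54×111 + 1.67×48 + 8.57×120 = 281.94 + 80.16 + 1028.4 = 1390.5
P = 1098.44 / 1390.5 × 100 = 78.9960
Fisher = √(L × P) = √(79.0684 × 78.9960) = 79.0322

79.03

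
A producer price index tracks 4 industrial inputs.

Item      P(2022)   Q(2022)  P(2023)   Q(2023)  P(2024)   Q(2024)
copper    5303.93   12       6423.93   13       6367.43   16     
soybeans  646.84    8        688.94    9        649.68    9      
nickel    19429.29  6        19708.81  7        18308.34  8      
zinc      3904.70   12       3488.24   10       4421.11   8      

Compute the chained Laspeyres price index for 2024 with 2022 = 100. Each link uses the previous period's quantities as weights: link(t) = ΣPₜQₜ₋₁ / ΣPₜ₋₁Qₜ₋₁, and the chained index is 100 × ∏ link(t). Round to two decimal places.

103.88

Link 2022→2023:
ΣP(2023)Q(2022) = 6423.93×12 + 688.94×8 + 19708.81×6 + 3488.24×12 = 77087.16 + 5511.52 + 118252.86 + 41858.88 = 242710.42
ΣP(2022)Q(2022) = 5303.93×12 + 646.84×8 + 19429.29×6 + 3904.70×12 = 63647.16 + 5174.72 + 116575.74 + 46856.4 = 232254.02
link = 242710.42/232254.02 = 1.045021
Link 2023→2024:
ΣP(2024)Q(2023) = 6367.43×13 + 649.68×9 + 18308.34×7 + 4421.11×10 = 82776.59 + 5847.12 + 128158.38 + 44211.1 = 260993.19
ΣP(2023)Q(2023) = 6423.93×13 + 688.94×9 + 19708.81×7 + 3488.24×10 = 83511.09 + 6200.46 + 137961.67 + 34882.4 = 262555.62
link = 260993.19/262555.62 = 0.994049
Chained index = 100 × 1.045021 × 0.994049 = 103.8803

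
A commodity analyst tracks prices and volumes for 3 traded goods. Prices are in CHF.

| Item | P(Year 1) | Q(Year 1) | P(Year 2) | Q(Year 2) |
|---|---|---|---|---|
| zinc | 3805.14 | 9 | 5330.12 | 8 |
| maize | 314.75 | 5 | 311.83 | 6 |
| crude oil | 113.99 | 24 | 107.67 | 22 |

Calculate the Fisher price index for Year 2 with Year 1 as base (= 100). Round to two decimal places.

134.87

Laspeyres component (base-period weights):
ΣP(Year 2)Q(Year 1) = 5330.12×9 + 311.83×5 + 107.67×24 = 47971.08 + 1559.15 + 2584.08 = 52114.31
ΣP(Year 1)Q(Year 1) = 3805.14×9 + 314.75×5 + 113.99×24 = 34246.26 + 1573.75 + 2735.76 = 38555.77
L = 52114.31 / 38555.77 × 100 = 135.1660
Paasche component (current-period weights):
ΣP(Year 2)Q(Year 2) = 5330.12×8 + 311.83×6 + 107.67×22 = 42640.96 + 1870.98 + 2368.74 = 46880.68
ΣP(Year 1)Q(Year 2) = 3805.14×8 + 314.75×6 + 113.99×22 = 30441.12 + 1888.5 + 2507.78 = 34837.4
P = 46880.68 / 34837.4 × 100 = 134.5700
Fisher = √(L × P) = √(135.1660 × 134.5700) = 134.8677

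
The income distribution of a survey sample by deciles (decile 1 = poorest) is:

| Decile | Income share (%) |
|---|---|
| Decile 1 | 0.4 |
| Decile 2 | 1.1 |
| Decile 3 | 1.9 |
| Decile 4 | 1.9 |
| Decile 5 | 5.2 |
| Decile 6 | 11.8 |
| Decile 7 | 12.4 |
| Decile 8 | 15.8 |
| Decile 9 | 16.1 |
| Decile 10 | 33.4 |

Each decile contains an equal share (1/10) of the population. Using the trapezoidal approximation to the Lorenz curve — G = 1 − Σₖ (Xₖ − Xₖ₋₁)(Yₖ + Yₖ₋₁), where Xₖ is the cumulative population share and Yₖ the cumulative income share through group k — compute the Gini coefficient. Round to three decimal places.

Cumulative income shares Yₖ: 0.0040, 0.0150, 0.0340, 0.0530, 0.1050, 0.2230, 0.3470, 0.5050, 0.6660, 1.0000
Σ (Xₖ−Xₖ₋₁)(Yₖ+Yₖ₋₁) = (1/10)(0.0040+0.0000) + (1/10)(0.0150+0.0040) + (1/10)(0.0340+0.0150) + (1/10)(0.0530+0.0340) + (1/10)(0.1050+0.0530) + (1/10)(0.2230+0.1050) + (1/10)(0.3470+0.2230) + (1/10)(0.5050+0.3470) + (1/10)(0.6660+0.5050) + (1/10)(1.0000+0.6660)
  = 0.0004 + 0.0019 + 0.0049 + 0.0087 + 0.0158 + 0.0328 + 0.0570 + 0.0852 + 0.1171 + 0.1666 = 0.4904
G = 1 − 0.4904 = 0.5096

0.510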